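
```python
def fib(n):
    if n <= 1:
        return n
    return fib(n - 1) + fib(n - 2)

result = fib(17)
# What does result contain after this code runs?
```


fib(17)
= fib(16) + fib(15)
= (fib(15) + fib(14)) + fib(15)
Computing bottom-up: fib(0)=0, fib(1)=1, fib(2)=1, fib(3)=2, fib(4)=3, fib(5)=5, fib(6)=8, fib(7)=13, fib(8)=21, fib(9)=34, fib(10)=55, fib(11)=89, fib(12)=144, fib(13)=233, fib(14)=377, fib(15)=610, fib(16)=987, fib(17)=1597
= 1597


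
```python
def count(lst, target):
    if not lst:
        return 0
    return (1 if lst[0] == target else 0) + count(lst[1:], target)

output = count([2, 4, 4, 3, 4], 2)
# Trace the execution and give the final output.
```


count([2, 4, 4, 3, 4], 2)
lst[0]=2 == 2: 1 + count([4, 4, 3, 4], 2)
lst[0]=4 != 2: 0 + count([4, 3, 4], 2)
lst[0]=4 != 2: 0 + count([3, 4], 2)
lst[0]=3 != 2: 0 + count([4], 2)
lst[0]=4 != 2: 0 + count([], 2)
= 1


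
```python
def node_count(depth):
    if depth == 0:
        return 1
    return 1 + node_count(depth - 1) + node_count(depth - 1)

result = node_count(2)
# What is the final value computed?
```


node_count(2)
= 1 + node_count(1) + node_count(1)
= 1 + 2 * node_count(1)
node_count(k) = 2^(k+1) - 1
node_count(0) = 1
node_count(1) = 3
node_count(2) = 7
node_count(2) = 2^3 - 1 = 7


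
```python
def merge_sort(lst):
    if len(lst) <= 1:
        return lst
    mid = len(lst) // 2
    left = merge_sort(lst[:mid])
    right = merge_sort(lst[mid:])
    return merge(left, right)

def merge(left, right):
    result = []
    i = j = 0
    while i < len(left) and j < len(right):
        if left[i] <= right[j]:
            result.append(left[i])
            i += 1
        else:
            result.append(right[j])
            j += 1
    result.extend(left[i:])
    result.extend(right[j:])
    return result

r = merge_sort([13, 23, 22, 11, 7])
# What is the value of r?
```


merge_sort([13, 23, 22, 11, 7])
Split into [13, 23] and [22, 11, 7]
Left sorted: [13, 23]
Right sorted: [7, 11, 22]
Merge [13, 23] and [7, 11, 22]
= [7, 11, 13, 22, 23]


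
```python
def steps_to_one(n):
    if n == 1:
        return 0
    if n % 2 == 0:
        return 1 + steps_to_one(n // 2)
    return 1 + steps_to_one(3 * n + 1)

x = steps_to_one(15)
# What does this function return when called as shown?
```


steps_to_one(15)
15 is odd -> 3*15+1 = 46 -> steps_to_one(46)
46 is even -> steps_to_one(23)
23 is odd -> 3*23+1 = 70 -> steps_to_one(70)
70 is even -> steps_to_one(35)
35 is odd -> 3*35+1 = 106 -> steps_to_one(106)
106 is even -> steps_to_one(53)
53 is odd -> 3*53+1 = 160 -> steps_to_one(160)
160 is even -> steps_to_one(80)
80 is even -> steps_to_one(40)
40 is even -> steps_to_one(20)
20 is even -> steps_to_one(10)
10 is even -> steps_to_one(5)
5 is odd -> 3*5+1 = 16 -> steps_to_one(16)
16 is even -> steps_to_one(8)
8 is even -> steps_to_one(4)
4 is even -> steps_to_one(2)
2 is even -> steps_to_one(1)
Reached 1 after 17 steps
= 17


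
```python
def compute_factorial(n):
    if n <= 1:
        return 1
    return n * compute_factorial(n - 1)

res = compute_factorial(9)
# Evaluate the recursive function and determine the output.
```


compute_factorial(9)
= 9 * compute_factorial(8)
= 9 * 8 * compute_factorial(7)
= 9 * 8 * 7 * compute_factorial(6)
= 9 * 8 * 7 * 6 * compute_factorial(5)
= 9 * 8 * 7 * 6 * 5 * compute_factorial(4)
= 9 * 8 * 7 * 6 * 5 * 4 * compute_factorial(3)
= 9 * 8 * 7 * 6 * 5 * 4 * 3 * compute_factorial(2)
= 9 * 8 * 7 * 6 * 5 * 4 * 3 * 2 * compute_factorial(1)
= 9 * 8 * 7 * 6 * 5 * 4 * 3 * 2 * 1
= 362880


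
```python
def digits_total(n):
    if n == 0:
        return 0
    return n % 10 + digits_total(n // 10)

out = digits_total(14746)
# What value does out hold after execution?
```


digits_total(14746)
= 6 + digits_total(1474)
= 6 + 4 + digits_total(147)
= 6 + 4 + 7 + digits_total(14)
= 6 + 4 + 7 + 4 + digits_total(1)
= 6 + 4 + 7 + 4 + 1 + digits_total(0)
= 6 + 4 + 7 + 4 + 1 + 0
= 22


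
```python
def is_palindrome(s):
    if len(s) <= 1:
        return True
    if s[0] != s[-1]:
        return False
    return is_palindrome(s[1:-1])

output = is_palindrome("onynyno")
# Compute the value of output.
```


is_palindrome("onynyno")
"onynyno": s[0]='o' == s[-1]='o' -> is_palindrome("nynyn")
"nynyn": s[0]='n' == s[-1]='n' -> is_palindrome("yny")
"yny": s[0]='y' == s[-1]='y' -> is_palindrome("n")
"n": len <= 1 -> True
= True


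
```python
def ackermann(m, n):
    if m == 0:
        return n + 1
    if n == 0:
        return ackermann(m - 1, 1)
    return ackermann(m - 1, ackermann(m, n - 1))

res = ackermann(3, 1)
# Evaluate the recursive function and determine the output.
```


ackermann(3, 1)
= ackermann(2, ackermann(3, 0))
First compute ackermann(3, 0) = 5
= ackermann(2, 5)
= 13


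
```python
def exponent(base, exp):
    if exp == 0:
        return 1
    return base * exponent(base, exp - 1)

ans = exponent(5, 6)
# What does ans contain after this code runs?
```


exponent(5, 6)
= 5 * exponent(5, 5)
= 5 * 5 * exponent(5, 4)
= 5 * 5 * 5 * exponent(5, 3)
= 5 * 5 * 5 * 5 * exponent(5, 2)
= 5 * 5 * 5 * 5 * 5 * exponent(5, 1)
= 5 * 5 * 5 * 5 * 5 * 5 * exponent(5, 0)
= 5 * 5 * 5 * 5 * 5 * 5 * 1
= 15625


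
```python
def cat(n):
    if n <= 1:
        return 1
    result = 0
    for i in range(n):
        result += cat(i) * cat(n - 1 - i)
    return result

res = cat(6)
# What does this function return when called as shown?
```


cat(6)
= sum of cat(i) * cat(6-1-i) for i in 0..5
First compute sub-values bottom-up:
  cat(0) = 1, cat(1) = 1
  cat(2) = 1*1 + 1*1 = 2
  cat(3) = 1*2 + 1*1 + 2*1 = 5
  cat(4) = 1*5 + 1*2 + 2*1 + 5*1 = 14
  cat(5) = 1*14 + 1*5 + 2*2 + 5*1 + 14*1 = 42
Now cat(6):
  cat(0)*cat(5) = 1*42 = 42
  cat(1)*cat(4) = 1*14 = 14
  cat(2)*cat(3) = 2*5 = 10
  cat(3)*cat(2) = 5*2 = 10
  cat(4)*cat(1) = 14*1 = 14
  cat(5)*cat(0) = 42*1 = 42
= 42 + 14 + 10 + 10 + 14 + 42
= 132


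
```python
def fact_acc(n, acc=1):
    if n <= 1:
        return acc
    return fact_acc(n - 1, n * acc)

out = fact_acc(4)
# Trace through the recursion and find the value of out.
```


fact_acc(4, 1)
= fact_acc(3, 4 * 1) = fact_acc(3, 4)
= fact_acc(2, 3 * 4) = fact_acc(2, 12)
= fact_acc(1, 2 * 12) = fact_acc(1, 24)
n <= 1, return acc = 24


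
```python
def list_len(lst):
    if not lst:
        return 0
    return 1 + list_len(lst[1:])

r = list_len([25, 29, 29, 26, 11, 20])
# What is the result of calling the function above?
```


list_len([25, 29, 29, 26, 11, 20])
= 1 + list_len([29, 29, 26, 11, 20])
= 1 + 1 + list_len([29, 26, 11, 20])
= 1 + 1 + 1 + list_len([26, 11, 20])
= 1 + 1 + 1 + 1 + list_len([11, 20])
= 1 + 1 + 1 + 1 + 1 + list_len([20])
= 1 + 1 + 1 + 1 + 1 + 1 + list_len([])
= 1 + 1 + 1 + 1 + 1 + 1 + 0
= 6


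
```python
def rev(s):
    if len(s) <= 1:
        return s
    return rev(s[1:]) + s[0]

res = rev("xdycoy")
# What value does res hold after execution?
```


rev("xdycoy")
= rev("dycoy") + "x"
= rev("ycoy") + "d" + "x"
= rev("coy") + "y" + "d" + "x"
= rev("oy") + "c" + "y" + "d" + "x"
= rev("y") + "o" + "c" + "y" + "d" + "x"
= "y" + "o" + "c" + "y" + "d" + "x"
= "yocydx"


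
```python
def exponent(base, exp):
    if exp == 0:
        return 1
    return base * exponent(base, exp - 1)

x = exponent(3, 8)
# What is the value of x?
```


exponent(3, 8)
= 3 * exponent(3, 7)
= 3 * 3 * exponent(3, 6)
= 3 * 3 * 3 * exponent(3, 5)
= 3 * 3 * 3 * 3 * exponent(3, 4)
= 3 * 3 * 3 * 3 * 3 * exponent(3, 3)
= 3 * 3 * 3 * 3 * 3 * 3 * exponent(3, 2)
= 3 * 3 * 3 * 3 * 3 * 3 * 3 * exponent(3, 1)
= 3 * 3 * 3 * 3 * 3 * 3 * 3 * 3 * exponent(3, 0)
= 3 * 3 * 3 * 3 * 3 * 3 * 3 * 3 * 1
= 6561


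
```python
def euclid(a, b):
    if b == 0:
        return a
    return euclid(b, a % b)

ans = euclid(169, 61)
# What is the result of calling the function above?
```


euclid(169, 61)
= euclid(61, 169 % 61) = euclid(61, 47)
= euclid(47, 61 % 47) = euclid(47, 14)
= euclid(14, 47 % 14) = euclid(14, 5)
= euclid(5, 14 % 5) = euclid(5, 4)
= euclid(4, 5 % 4) = euclid(4, 1)
= euclid(1, 4 % 1) = euclid(1, 0)
b == 0, return a = 1


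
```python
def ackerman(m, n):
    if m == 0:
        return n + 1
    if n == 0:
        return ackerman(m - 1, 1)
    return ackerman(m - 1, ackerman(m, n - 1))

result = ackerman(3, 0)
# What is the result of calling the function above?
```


ackerman(3, 0)
n == 0: return ackerman(2, 1)
= ackerman(2, 1) = 5
= 5


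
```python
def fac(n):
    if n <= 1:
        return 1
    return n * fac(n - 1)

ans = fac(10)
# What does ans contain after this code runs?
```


fac(10)
= 10 * fac(9)
= 10 * 9 * fac(8)
= 10 * 9 * 8 * fac(7)
= 10 * 9 * 8 * 7 * fac(6)
= 10 * 9 * 8 * 7 * 6 * fac(5)
= 10 * 9 * 8 * 7 * 6 * 5 * fac(4)
= 10 * 9 * 8 * 7 * 6 * 5 * 4 * fac(3)
= 10 * 9 * 8 * 7 * 6 * 5 * 4 * 3 * fac(2)
= 10 * 9 * 8 * 7 * 6 * 5 * 4 * 3 * 2 * fac(1)
= 10 * 9 * 8 * 7 * 6 * 5 * 4 * 3 * 2 * 1
= 3628800


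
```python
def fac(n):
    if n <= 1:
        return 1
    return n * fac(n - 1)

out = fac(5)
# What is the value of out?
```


fac(5)
= 5 * fac(4)
= 5 * 4 * fac(3)
= 5 * 4 * 3 * fac(2)
= 5 * 4 * 3 * 2 * fac(1)
= 5 * 4 * 3 * 2 * 1
= 120


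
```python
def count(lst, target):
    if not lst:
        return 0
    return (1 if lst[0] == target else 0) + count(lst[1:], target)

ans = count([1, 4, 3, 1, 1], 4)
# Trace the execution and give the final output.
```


count([1, 4, 3, 1, 1], 4)
lst[0]=1 != 4: 0 + count([4, 3, 1, 1], 4)
lst[0]=4 == 4: 1 + count([3, 1, 1], 4)
lst[0]=3 != 4: 0 + count([1, 1], 4)
lst[0]=1 != 4: 0 + count([1], 4)
lst[0]=1 != 4: 0 + count([], 4)
= 1


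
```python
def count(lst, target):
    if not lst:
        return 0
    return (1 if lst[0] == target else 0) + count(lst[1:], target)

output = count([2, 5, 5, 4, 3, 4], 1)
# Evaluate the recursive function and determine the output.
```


count([2, 5, 5, 4, 3, 4], 1)
lst[0]=2 != 1: 0 + count([5, 5, 4, 3, 4], 1)
lst[0]=5 != 1: 0 + count([5, 4, 3, 4], 1)
lst[0]=5 != 1: 0 + count([4, 3, 4], 1)
lst[0]=4 != 1: 0 + count([3, 4], 1)
lst[0]=3 != 1: 0 + count([4], 1)
lst[0]=4 != 1: 0 + count([], 1)
= 0


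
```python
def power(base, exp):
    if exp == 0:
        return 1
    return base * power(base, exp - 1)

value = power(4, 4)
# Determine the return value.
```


power(4, 4)
= 4 * power(4, 3)
= 4 * 4 * power(4, 2)
= 4 * 4 * 4 * power(4, 1)
= 4 * 4 * 4 * 4 * power(4, 0)
= 4 * 4 * 4 * 4 * 1
= 256


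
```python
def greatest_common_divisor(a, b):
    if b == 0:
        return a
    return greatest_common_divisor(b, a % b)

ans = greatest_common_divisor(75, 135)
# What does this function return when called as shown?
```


greatest_common_divisor(75, 135)
= greatest_common_divisor(135, 75 % 135) = greatest_common_divisor(135, 75)
= greatest_common_divisor(75, 135 % 75) = greatest_common_divisor(75, 60)
= greatest_common_divisor(60, 75 % 60) = greatest_common_divisor(60, 15)
= greatest_common_divisor(15, 60 % 15) = greatest_common_divisor(15, 0)
b == 0, return a = 15


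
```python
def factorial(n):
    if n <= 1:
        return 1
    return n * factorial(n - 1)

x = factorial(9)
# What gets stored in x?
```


factorial(9)
= 9 * factorial(8)
= 9 * 8 * factorial(7)
= 9 * 8 * 7 * factorial(6)
= 9 * 8 * 7 * 6 * factorial(5)
= 9 * 8 * 7 * 6 * 5 * factorial(4)
= 9 * 8 * 7 * 6 * 5 * 4 * factorial(3)
= 9 * 8 * 7 * 6 * 5 * 4 * 3 * factorial(2)
= 9 * 8 * 7 * 6 * 5 * 4 * 3 * 2 * factorial(1)
= 9 * 8 * 7 * 6 * 5 * 4 * 3 * 2 * 1
= 362880


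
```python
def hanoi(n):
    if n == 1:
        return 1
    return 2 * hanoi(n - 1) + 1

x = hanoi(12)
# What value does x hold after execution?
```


hanoi(12)
= 2 * hanoi(11) + 1
= 2 * (2 * hanoi(10) + 1) + 1
= 2 * (2 * (2 * hanoi(9) + 1) + 1) + 1
= 2 * (2 * (2 * (2 * hanoi(8) + 1) + 1) + 1) + 1
= 2 * (2 * (2 * (2 * (2 * hanoi(7) + 1) + 1) + 1) + 1) + 1
= 2 * (2 * (2 * (2 * (2 * (2 * hanoi(6) + 1) + 1) + 1) + 1) + 1) + 1
= 2 * (2 * (2 * (2 * (2 * (2 * (2 * hanoi(5) + 1) + 1) + 1) + 1) + 1) + 1) + 1
= 2 * (2 * (2 * (2 * (2 * (2 * (2 * (2 * hanoi(4) + 1) + 1) + 1) + 1) + 1) + 1) + 1) + 1
= 2 * (2 * (2 * (2 * (2 * (2 * (2 * (2 * (2 * hanoi(3) + 1) + 1) + 1) + 1) + 1) + 1) + 1) + 1) + 1
= 2 * (2 * (2 * (2 * (2 * (2 * (2 * (2 * (2 * (2 * hanoi(2) + 1) + 1) + 1) + 1) + 1) + 1) + 1) + 1) + 1) + 1
= 2 * (2 * (2 * (2 * (2 * (2 * (2 * (2 * (2 * (2 * (2 * hanoi(1) + 1) + 1) + 1) + 1) + 1) + 1) + 1) + 1) + 1) + 1) + 1
Now compute bottom-up:
hanoi(1) = 1
hanoi(2) = 2 * 1 + 1 = 3
hanoi(3) = 2 * 3 + 1 = 7
hanoi(4) = 2 * 7 + 1 = 15
hanoi(5) = 2 * 15 + 1 = 31
hanoi(6) = 2 * 31 + 1 = 63
hanoi(7) = 2 * 63 + 1 = 127
hanoi(8) = 2 * 127 + 1 = 255
hanoi(9) = 2 * 255 + 1 = 511
hanoi(10) = 2 * 511 + 1 = 1023
hanoi(11) = 2 * 1023 + 1 = 2047
hanoi(12) = 2 * 2047 + 1 = 4095
= 4095


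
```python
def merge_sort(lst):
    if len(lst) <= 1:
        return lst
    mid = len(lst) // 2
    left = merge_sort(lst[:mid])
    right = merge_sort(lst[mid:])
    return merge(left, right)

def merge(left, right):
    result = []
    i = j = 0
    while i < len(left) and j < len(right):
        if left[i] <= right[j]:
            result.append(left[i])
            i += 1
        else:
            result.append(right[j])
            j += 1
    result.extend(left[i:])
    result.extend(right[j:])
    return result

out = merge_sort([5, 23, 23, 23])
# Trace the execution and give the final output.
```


merge_sort([5, 23, 23, 23])
Split into [5, 23] and [23, 23]
Left sorted: [5, 23]
Right sorted: [23, 23]
Merge [5, 23] and [23, 23]
= [5, 23, 23, 23]


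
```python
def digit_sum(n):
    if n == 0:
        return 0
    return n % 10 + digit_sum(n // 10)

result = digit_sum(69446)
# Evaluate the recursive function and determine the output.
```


digit_sum(69446)
= 6 + digit_sum(6944)
= 6 + 4 + digit_sum(694)
= 6 + 4 + 4 + digit_sum(69)
= 6 + 4 + 4 + 9 + digit_sum(6)
= 6 + 4 + 4 + 9 + 6 + digit_sum(0)
= 6 + 4 + 4 + 9 + 6 + 0
= 29


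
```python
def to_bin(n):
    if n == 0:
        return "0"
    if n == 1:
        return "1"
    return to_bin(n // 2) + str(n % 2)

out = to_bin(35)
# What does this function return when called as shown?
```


to_bin(35)
= to_bin(17) + "1"
= to_bin(8) + "1" + "1"
= to_bin(4) + "0" + "1" + "1"
= to_bin(2) + "0" + "0" + "1" + "1"
= to_bin(1) + "0" + "0" + "0" + "1" + "1"
= "1" + "0" + "0" + "0" + "1" + "1"
= "100011"


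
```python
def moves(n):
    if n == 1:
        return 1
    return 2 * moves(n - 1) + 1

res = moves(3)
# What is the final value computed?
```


moves(3)
= 2 * moves(2) + 1
= 2 * (2 * moves(1) + 1) + 1
Now compute bottom-up:
moves(1) = 1
moves(2) = 2 * 1 + 1 = 3
moves(3) = 2 * 3 + 1 = 7
= 7


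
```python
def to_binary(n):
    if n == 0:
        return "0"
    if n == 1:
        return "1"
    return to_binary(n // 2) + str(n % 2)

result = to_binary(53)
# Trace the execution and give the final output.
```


to_binary(53)
= to_binary(26) + "1"
= to_binary(13) + "0" + "1"
= to_binary(6) + "1" + "0" + "1"
= to_binary(3) + "0" + "1" + "0" + "1"
= to_binary(1) + "1" + "0" + "1" + "0" + "1"
= "1" + "1" + "0" + "1" + "0" + "1"
= "110101"


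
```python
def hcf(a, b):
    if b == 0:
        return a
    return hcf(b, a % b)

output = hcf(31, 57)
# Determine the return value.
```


hcf(31, 57)
= hcf(57, 31 % 57) = hcf(57, 31)
= hcf(31, 57 % 31) = hcf(31, 26)
= hcf(26, 31 % 26) = hcf(26, 5)
= hcf(5, 26 % 5) = hcf(5, 1)
= hcf(1, 5 % 1) = hcf(1, 0)
b == 0, return a = 1


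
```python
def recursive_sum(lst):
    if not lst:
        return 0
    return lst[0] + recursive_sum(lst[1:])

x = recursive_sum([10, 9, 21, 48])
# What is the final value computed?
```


recursive_sum([10, 9, 21, 48])
= 10 + recursive_sum([9, 21, 48])
= 10 + 9 + recursive_sum([21, 48])
= 10 + 9 + 21 + recursive_sum([48])
= 10 + 9 + 21 + 48 + recursive_sum([])
= 10 + 9 + 21 + 48 + 0
= 88


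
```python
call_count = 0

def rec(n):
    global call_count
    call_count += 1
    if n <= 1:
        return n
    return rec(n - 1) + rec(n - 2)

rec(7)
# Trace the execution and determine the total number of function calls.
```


rec(7) calls rec(6) and rec(5); each non-base call branches into two more.
Let C(k) = total number of calls made by rec(k), including the call to rec(k) itself.
Base cases: C(0) = 1, C(1) = 1
Recurrence: C(k) = 1 + C(k-1) + C(k-2)
  C(2) = 1 + C(1) + C(0) = 1 + 1 + 1 = 3
  C(3) = 1 + C(2) + C(1) = 1 + 3 + 1 = 5
  C(4) = 1 + C(3) + C(2) = 1 + 5 + 3 = 9
  C(5) = 1 + C(4) + C(3) = 1 + 9 + 5 = 15
  C(6) = 1 + C(5) + C(4) = 1 + 15 + 9 = 25
  C(7) = 1 + C(6) + C(5) = 1 + 25 + 15 = 41
Total calls = C(7) = 41


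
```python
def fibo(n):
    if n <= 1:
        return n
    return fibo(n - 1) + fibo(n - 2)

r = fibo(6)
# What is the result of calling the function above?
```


fibo(6)
= fibo(5) + fibo(4)
= (fibo(4) + fibo(3)) + fibo(4)
Computing bottom-up: fibo(0)=0, fibo(1)=1, fibo(2)=1, fibo(3)=2, fibo(4)=3, fibo(5)=5, fibo(6)=8
= 8


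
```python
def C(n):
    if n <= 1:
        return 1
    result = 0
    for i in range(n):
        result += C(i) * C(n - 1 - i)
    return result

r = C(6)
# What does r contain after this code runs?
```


C(6)
= sum of C(i) * C(6-1-i) for i in 0..5
First compute sub-values bottom-up:
  C(0) = 1, C(1) = 1
  C(2) = 1*1 + 1*1 = 2
  C(3) = 1*2 + 1*1 + 2*1 = 5
  C(4) = 1*5 + 1*2 + 2*1 + 5*1 = 14
  C(5) = 1*14 + 1*5 + 2*2 + 5*1 + 14*1 = 42
Now C(6):
  C(0)*C(5) = 1*42 = 42
  C(1)*C(4) = 1*14 = 14
  C(2)*C(3) = 2*5 = 10
  C(3)*C(2) = 5*2 = 10
  C(4)*C(1) = 14*1 = 14
  C(5)*C(0) = 42*1 = 42
= 42 + 14 + 10 + 10 + 14 + 42
= 132


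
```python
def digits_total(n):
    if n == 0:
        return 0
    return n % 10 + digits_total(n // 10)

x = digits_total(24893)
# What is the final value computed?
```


digits_total(24893)
= 3 + digits_total(2489)
= 3 + 9 + digits_total(248)
= 3 + 9 + 8 + digits_total(24)
= 3 + 9 + 8 + 4 + digits_total(2)
= 3 + 9 + 8 + 4 + 2 + digits_total(0)
= 3 + 9 + 8 + 4 + 2 + 0
= 26


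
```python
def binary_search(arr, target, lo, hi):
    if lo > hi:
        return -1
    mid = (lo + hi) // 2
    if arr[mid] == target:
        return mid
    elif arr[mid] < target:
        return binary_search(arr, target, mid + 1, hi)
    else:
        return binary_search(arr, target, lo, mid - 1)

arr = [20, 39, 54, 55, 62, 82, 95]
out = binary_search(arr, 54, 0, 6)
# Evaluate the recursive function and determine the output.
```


binary_search(arr, 54, 0, 6)
lo=0, hi=6, mid=3, arr[mid]=55
55 > 54, search left half
lo=0, hi=2, mid=1, arr[mid]=39
39 < 54, search right half
lo=2, hi=2, mid=2, arr[mid]=54
arr[2] == 54, found at index 2
= 2


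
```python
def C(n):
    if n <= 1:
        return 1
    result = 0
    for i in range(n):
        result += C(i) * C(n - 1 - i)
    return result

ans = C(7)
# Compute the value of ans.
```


C(7)
= sum of C(i) * C(7-1-i) for i in 0..6
First compute sub-values bottom-up:
  C(0) = 1, C(1) = 1
  C(2) = 1*1 + 1*1 = 2
  C(3) = 1*2 + 1*1 + 2*1 = 5
  C(4) = 1*5 + 1*2 + 2*1 + 5*1 = 14
  C(5) = 1*14 + 1*5 + 2*2 + 5*1 + 14*1 = 42
  C(6) = 1*42 + 1*14 + 2*5 + 5*2 + 14*1 + 42*1 = 132
Now C(7):
  C(0)*C(6) = 1*132 = 132
  C(1)*C(5) = 1*42 = 42
  C(2)*C(4) = 2*14 = 28
  C(3)*C(3) = 5*5 = 25
  C(4)*C(2) = 14*2 = 28
  C(5)*C(1) = 42*1 = 42
  C(6)*C(0) = 132*1 = 132
= 132 + 42 + 28 + 25 + 28 + 42 + 132
= 429


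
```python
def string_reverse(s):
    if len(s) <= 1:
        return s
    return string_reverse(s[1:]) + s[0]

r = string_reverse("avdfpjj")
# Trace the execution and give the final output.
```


string_reverse("avdfpjj")
= string_reverse("vdfpjj") + "a"
= string_reverse("dfpjj") + "v" + "a"
= string_reverse("fpjj") + "d" + "v" + "a"
= string_reverse("pjj") + "f" + "d" + "v" + "a"
= string_reverse("jj") + "p" + "f" + "d" + "v" + "a"
= string_reverse("j") + "j" + "p" + "f" + "d" + "v" + "a"
= "j" + "j" + "p" + "f" + "d" + "v" + "a"
= "jjpfdva"


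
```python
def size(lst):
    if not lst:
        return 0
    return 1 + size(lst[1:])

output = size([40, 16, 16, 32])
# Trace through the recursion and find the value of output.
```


size([40, 16, 16, 32])
= 1 + size([16, 16, 32])
= 1 + 1 + size([16, 32])
= 1 + 1 + 1 + size([32])
= 1 + 1 + 1 + 1 + size([])
= 1 + 1 + 1 + 1 + 0
= 4


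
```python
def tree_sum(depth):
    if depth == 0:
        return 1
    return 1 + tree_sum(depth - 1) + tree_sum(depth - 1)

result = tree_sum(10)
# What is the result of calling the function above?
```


tree_sum(10)
= 1 + tree_sum(9) + tree_sum(9)
= 1 + 2 * tree_sum(9)
tree_sum(k) = 2^(k+1) - 1
tree_sum(0) = 1
tree_sum(1) = 3
tree_sum(2) = 7
tree_sum(3) = 15
tree_sum(4) = 31
tree_sum(10) = 2^11 - 1 = 2047


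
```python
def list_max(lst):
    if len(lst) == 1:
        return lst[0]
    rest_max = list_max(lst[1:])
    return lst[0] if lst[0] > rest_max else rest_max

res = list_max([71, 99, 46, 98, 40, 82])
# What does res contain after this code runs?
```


list_max([71, 99, 46, 98, 40, 82])
= compare 71 with list_max([99, 46, 98, 40, 82])
= compare 99 with list_max([46, 98, 40, 82])
= compare 46 with list_max([98, 40, 82])
= compare 98 with list_max([40, 82])
= compare 40 with list_max([82])
Base: list_max([82]) = 82
compare 40 with 82: max = 82
compare 98 with 82: max = 98
compare 46 with 98: max = 98
compare 99 with 98: max = 99
compare 71 with 99: max = 99
= 99


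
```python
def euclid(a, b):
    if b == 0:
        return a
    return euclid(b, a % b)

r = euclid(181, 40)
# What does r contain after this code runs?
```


euclid(181, 40)
= euclid(40, 181 % 40) = euclid(40, 21)
= euclid(21, 40 % 21) = euclid(21, 19)
= euclid(19, 21 % 19) = euclid(19, 2)
= euclid(2, 19 % 2) = euclid(2, 1)
= euclid(1, 2 % 1) = euclid(1, 0)
b == 0, return a = 1


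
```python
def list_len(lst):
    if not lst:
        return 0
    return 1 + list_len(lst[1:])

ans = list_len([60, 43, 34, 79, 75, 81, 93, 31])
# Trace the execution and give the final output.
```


list_len([60, 43, 34, 79, 75, 81, 93, 31])
= 1 + list_len([43, 34, 79, 75, 81, 93, 31])
= 1 + 1 + list_len([34, 79, 75, 81, 93, 31])
= 1 + 1 + 1 + list_len([79, 75, 81, 93, 31])
= 1 + 1 + 1 + 1 + list_len([75, 81, 93, 31])
= 1 + 1 + 1 + 1 + 1 + list_len([81, 93, 31])
= 1 + 1 + 1 + 1 + 1 + 1 + list_len([93, 31])
= 1 + 1 + 1 + 1 + 1 + 1 + 1 + list_len([31])
= 1 + 1 + 1 + 1 + 1 + 1 + 1 + 1 + list_len([])
= 1 + 1 + 1 + 1 + 1 + 1 + 1 + 1 + 0
= 8


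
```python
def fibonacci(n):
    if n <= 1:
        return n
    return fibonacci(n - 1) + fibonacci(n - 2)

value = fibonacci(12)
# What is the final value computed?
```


fibonacci(12)
= fibonacci(11) + fibonacci(10)
= (fibonacci(10) + fibonacci(9)) + fibonacci(10)
Computing bottom-up: fibonacci(0)=0, fibonacci(1)=1, fibonacci(2)=1, fibonacci(3)=2, fibonacci(4)=3, fibonacci(5)=5, fibonacci(6)=8, fibonacci(7)=13, fibonacci(8)=21, fibonacci(9)=34, fibonacci(10)=55, fibonacci(11)=89, fibonacci(12)=144
= 144


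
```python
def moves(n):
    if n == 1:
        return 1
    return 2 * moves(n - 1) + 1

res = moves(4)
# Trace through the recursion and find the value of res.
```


moves(4)
= 2 * moves(3) + 1
= 2 * (2 * moves(2) + 1) + 1
= 2 * (2 * (2 * moves(1) + 1) + 1) + 1
Now compute bottom-up:
moves(1) = 1
moves(2) = 2 * 1 + 1 = 3
moves(3) = 2 * 3 + 1 = 7
moves(4) = 2 * 7 + 1 = 15
= 15


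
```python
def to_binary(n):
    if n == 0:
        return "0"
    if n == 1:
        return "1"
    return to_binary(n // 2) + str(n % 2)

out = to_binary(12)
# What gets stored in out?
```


to_binary(12)
= to_binary(6) + "0"
= to_binary(3) + "0" + "0"
= to_binary(1) + "1" + "0" + "0"
= "1" + "1" + "0" + "0"
= "1100"


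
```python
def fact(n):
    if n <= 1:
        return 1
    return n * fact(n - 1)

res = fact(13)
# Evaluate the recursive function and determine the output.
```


fact(13)
= 13 * fact(12)
= 13 * 12 * fact(11)
= 13 * 12 * 11 * fact(10)
= 13 * 12 * 11 * 10 * fact(9)
= 13 * 12 * 11 * 10 * 9 * fact(8)
= 13 * 12 * 11 * 10 * 9 * 8 * fact(7)
= 13 * 12 * 11 * 10 * 9 * 8 * 7 * fact(6)
= 13 * 12 * 11 * 10 * 9 * 8 * 7 * 6 * fact(5)
= 13 * 12 * 11 * 10 * 9 * 8 * 7 * 6 * 5 * fact(4)
= 13 * 12 * 11 * 10 * 9 * 8 * 7 * 6 * 5 * 4 * fact(3)
= 13 * 12 * 11 * 10 * 9 * 8 * 7 * 6 * 5 * 4 * 3 * fact(2)
= 13 * 12 * 11 * 10 * 9 * 8 * 7 * 6 * 5 * 4 * 3 * 2 * fact(1)
= 13 * 12 * 11 * 10 * 9 * 8 * 7 * 6 * 5 * 4 * 3 * 2 * 1
= 6227020800


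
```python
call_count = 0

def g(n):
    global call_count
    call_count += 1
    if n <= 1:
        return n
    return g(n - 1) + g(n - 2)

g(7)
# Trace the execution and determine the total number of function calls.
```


g(7) calls g(6) and g(5); each non-base call branches into two more.
Let C(k) = total number of calls made by g(k), including the call to g(k) itself.
Base cases: C(0) = 1, C(1) = 1
Recurrence: C(k) = 1 + C(k-1) + C(k-2)
  C(2) = 1 + C(1) + C(0) = 1 + 1 + 1 = 3
  C(3) = 1 + C(2) + C(1) = 1 + 3 + 1 = 5
  C(4) = 1 + C(3) + C(2) = 1 + 5 + 3 = 9
  C(5) = 1 + C(4) + C(3) = 1 + 9 + 5 = 15
  C(6) = 1 + C(5) + C(4) = 1 + 15 + 9 = 25
  C(7) = 1 + C(6) + C(5) = 1 + 25 + 15 = 41
Total calls = C(7) = 41


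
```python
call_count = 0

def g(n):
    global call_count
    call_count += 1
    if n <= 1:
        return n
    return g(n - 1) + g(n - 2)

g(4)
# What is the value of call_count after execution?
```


g(4) calls g(3) and g(2); each non-base call branches into two more.
Let C(k) = total number of calls made by g(k), including the call to g(k) itself.
Base cases: C(0) = 1, C(1) = 1
Recurrence: C(k) = 1 + C(k-1) + C(k-2)
  C(2) = 1 + C(1) + C(0) = 1 + 1 + 1 = 3
  C(3) = 1 + C(2) + C(1) = 1 + 3 + 1 = 5
  C(4) = 1 + C(3) + C(2) = 1 + 5 + 3 = 9
Total calls = C(4) = 9


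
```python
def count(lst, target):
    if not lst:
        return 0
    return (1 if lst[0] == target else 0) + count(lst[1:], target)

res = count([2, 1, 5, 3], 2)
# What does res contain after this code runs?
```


count([2, 1, 5, 3], 2)
lst[0]=2 == 2: 1 + count([1, 5, 3], 2)
lst[0]=1 != 2: 0 + count([5, 3], 2)
lst[0]=5 != 2: 0 + count([3], 2)
lst[0]=3 != 2: 0 + count([], 2)
= 1


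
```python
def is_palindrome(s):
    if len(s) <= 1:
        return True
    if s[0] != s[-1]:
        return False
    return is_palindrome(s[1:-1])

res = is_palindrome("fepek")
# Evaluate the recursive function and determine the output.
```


is_palindrome("fepek")
"fepek": s[0]='f' != s[-1]='k' -> False
= False


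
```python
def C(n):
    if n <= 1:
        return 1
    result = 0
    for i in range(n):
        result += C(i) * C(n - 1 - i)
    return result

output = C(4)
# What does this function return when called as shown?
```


C(4)
= sum of C(i) * C(4-1-i) for i in 0..3
First compute sub-values bottom-up:
  C(0) = 1, C(1) = 1
  C(2) = 1*1 + 1*1 = 2
  C(3) = 1*2 + 1*1 + 2*1 = 5
Now C(4):
  C(0)*C(3) = 1*5 = 5
  C(1)*C(2) = 1*2 = 2
  C(2)*C(1) = 2*1 = 2
  C(3)*C(0) = 5*1 = 5
= 5 + 2 + 2 + 5
= 14


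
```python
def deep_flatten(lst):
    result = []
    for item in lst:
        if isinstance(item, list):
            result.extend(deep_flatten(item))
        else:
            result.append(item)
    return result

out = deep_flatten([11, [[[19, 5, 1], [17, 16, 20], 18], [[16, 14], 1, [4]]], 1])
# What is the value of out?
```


deep_flatten([11, [[[19, 5, 1], [17, 16, 20], 18], [[16, 14], 1, [4]]], 1])
Processing each element:
  11 is not a list -> append 11
  [[[19, 5, 1], [17, 16, 20], 18], [[16, 14], 1, [4]]] is a list -> deep_flatten recursively -> [19, 5, 1, 17, 16, 20, 18, 16, 14, 1, 4]
  1 is not a list -> append 1
= [11, 19, 5, 1, 17, 16, 20, 18, 16, 14, 1, 4, 1]


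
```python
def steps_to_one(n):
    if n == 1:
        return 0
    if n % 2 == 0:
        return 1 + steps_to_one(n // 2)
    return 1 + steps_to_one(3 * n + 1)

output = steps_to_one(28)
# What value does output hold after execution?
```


steps_to_one(28)
28 is even -> steps_to_one(14)
14 is even -> steps_to_one(7)
7 is odd -> 3*7+1 = 22 -> steps_to_one(22)
22 is even -> steps_to_one(11)
11 is odd -> 3*11+1 = 34 -> steps_to_one(34)
34 is even -> steps_to_one(17)
17 is odd -> 3*17+1 = 52 -> steps_to_one(52)
52 is even -> steps_to_one(26)
26 is even -> steps_to_one(13)
13 is odd -> 3*13+1 = 40 -> steps_to_one(40)
40 is even -> steps_to_one(20)
20 is even -> steps_to_one(10)
10 is even -> steps_to_one(5)
5 is odd -> 3*5+1 = 16 -> steps_to_one(16)
16 is even -> steps_to_one(8)
8 is even -> steps_to_one(4)
4 is even -> steps_to_one(2)
2 is even -> steps_to_one(1)
Reached 1 after 18 steps
= 18


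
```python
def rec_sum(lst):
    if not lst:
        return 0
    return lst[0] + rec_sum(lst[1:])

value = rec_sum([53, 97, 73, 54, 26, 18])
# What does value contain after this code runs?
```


rec_sum([53, 97, 73, 54, 26, 18])
= 53 + rec_sum([97, 73, 54, 26, 18])
= 53 + 97 + rec_sum([73, 54, 26, 18])
= 53 + 97 + 73 + rec_sum([54, 26, 18])
= 53 + 97 + 73 + 54 + rec_sum([26, 18])
= 53 + 97 + 73 + 54 + 26 + rec_sum([18])
= 53 + 97 + 73 + 54 + 26 + 18 + rec_sum([])
= 53 + 97 + 73 + 54 + 26 + 18 + 0
= 321


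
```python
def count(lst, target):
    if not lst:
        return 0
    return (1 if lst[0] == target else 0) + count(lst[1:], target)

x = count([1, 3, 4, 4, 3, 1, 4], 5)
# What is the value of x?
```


count([1, 3, 4, 4, 3, 1, 4], 5)
lst[0]=1 != 5: 0 + count([3, 4, 4, 3, 1, 4], 5)
lst[0]=3 != 5: 0 + count([4, 4, 3, 1, 4], 5)
lst[0]=4 != 5: 0 + count([4, 3, 1, 4], 5)
lst[0]=4 != 5: 0 + count([3, 1, 4], 5)
lst[0]=3 != 5: 0 + count([1, 4], 5)
lst[0]=1 != 5: 0 + count([4], 5)
lst[0]=4 != 5: 0 + count([], 5)
= 0


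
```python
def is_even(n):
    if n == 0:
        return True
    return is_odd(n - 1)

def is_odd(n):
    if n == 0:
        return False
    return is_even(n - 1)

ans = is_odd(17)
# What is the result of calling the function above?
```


is_odd(17)
= is_even(16)
= is_odd(15)
= is_even(14)
= is_odd(13)
= is_even(12)
= is_odd(11)
= is_even(10)
= is_odd(9)
= is_even(8)
= is_odd(7)
= is_even(6)
= is_odd(5)
= is_even(4)
= is_odd(3)
= is_even(2)
= is_odd(1)
= is_even(0)
n == 0: return True
= True


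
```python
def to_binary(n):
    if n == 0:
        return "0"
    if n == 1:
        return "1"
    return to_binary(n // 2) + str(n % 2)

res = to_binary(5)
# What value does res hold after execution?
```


to_binary(5)
= to_binary(2) + "1"
= to_binary(1) + "0" + "1"
= "1" + "0" + "1"
= "101"


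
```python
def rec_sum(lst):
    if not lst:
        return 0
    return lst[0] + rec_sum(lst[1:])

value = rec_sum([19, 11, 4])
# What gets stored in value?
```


rec_sum([19, 11, 4])
= 19 + rec_sum([11, 4])
= 19 + 11 + rec_sum([4])
= 19 + 11 + 4 + rec_sum([])
= 19 + 11 + 4 + 0
= 34


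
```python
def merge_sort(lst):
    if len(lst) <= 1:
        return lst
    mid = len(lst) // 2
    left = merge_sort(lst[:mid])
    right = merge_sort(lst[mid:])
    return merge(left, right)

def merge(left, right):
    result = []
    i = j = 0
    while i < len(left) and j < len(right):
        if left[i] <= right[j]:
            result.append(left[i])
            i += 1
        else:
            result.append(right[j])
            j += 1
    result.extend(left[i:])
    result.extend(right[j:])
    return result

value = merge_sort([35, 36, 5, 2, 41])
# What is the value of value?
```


merge_sort([35, 36, 5, 2, 41])
Split into [35, 36] and [5, 2, 41]
Left sorted: [35, 36]
Right sorted: [2, 5, 41]
Merge [35, 36] and [2, 5, 41]
= [2, 5, 35, 36, 41]


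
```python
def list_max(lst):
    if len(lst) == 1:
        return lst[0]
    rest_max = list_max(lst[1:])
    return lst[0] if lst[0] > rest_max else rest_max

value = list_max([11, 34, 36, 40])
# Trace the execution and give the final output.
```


list_max([11, 34, 36, 40])
= compare 11 with list_max([34, 36, 40])
= compare 34 with list_max([36, 40])
= compare 36 with list_max([40])
Base: list_max([40]) = 40
compare 36 with 40: max = 40
compare 34 with 40: max = 40
compare 11 with 40: max = 40
= 40


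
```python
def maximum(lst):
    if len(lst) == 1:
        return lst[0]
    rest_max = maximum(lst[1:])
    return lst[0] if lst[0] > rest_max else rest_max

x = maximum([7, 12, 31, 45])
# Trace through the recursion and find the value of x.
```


maximum([7, 12, 31, 45])
= compare 7 with maximum([12, 31, 45])
= compare 12 with maximum([31, 45])
= compare 31 with maximum([45])
Base: maximum([45]) = 45
compare 31 with 45: max = 45
compare 12 with 45: max = 45
compare 7 with 45: max = 45
= 45


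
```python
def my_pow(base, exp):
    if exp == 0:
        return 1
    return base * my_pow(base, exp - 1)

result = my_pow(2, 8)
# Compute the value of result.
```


my_pow(2, 8)
= 2 * my_pow(2, 7)
= 2 * 2 * my_pow(2, 6)
= 2 * 2 * 2 * my_pow(2, 5)
= 2 * 2 * 2 * 2 * my_pow(2, 4)
= 2 * 2 * 2 * 2 * 2 * my_pow(2, 3)
= 2 * 2 * 2 * 2 * 2 * 2 * my_pow(2, 2)
= 2 * 2 * 2 * 2 * 2 * 2 * 2 * my_pow(2, 1)
= 2 * 2 * 2 * 2 * 2 * 2 * 2 * 2 * my_pow(2, 0)
= 2 * 2 * 2 * 2 * 2 * 2 * 2 * 2 * 1
= 256


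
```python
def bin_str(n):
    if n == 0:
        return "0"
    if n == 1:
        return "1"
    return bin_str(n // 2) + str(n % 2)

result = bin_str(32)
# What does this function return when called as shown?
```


bin_str(32)
= bin_str(16) + "0"
= bin_str(8) + "0" + "0"
= bin_str(4) + "0" + "0" + "0"
= bin_str(2) + "0" + "0" + "0" + "0"
= bin_str(1) + "0" + "0" + "0" + "0" + "0"
= "1" + "0" + "0" + "0" + "0" + "0"
= "100000"


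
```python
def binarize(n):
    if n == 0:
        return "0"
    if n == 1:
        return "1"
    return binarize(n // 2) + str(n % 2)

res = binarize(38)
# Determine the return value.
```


binarize(38)
= binarize(19) + "0"
= binarize(9) + "1" + "0"
= binarize(4) + "1" + "1" + "0"
= binarize(2) + "0" + "1" + "1" + "0"
= binarize(1) + "0" + "0" + "1" + "1" + "0"
= "1" + "0" + "0" + "1" + "1" + "0"
= "100110"


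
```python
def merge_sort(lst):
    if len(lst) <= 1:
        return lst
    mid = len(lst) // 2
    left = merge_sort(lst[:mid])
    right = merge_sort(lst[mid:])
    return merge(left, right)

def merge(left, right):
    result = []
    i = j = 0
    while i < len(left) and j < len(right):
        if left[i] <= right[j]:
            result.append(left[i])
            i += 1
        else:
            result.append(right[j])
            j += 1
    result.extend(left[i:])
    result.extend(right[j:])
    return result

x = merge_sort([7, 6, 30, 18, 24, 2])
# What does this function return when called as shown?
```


merge_sort([7, 6, 30, 18, 24, 2])
Split into [7, 6, 30] and [18, 24, 2]
Left sorted: [6, 7, 30]
Right sorted: [2, 18, 24]
Merge [6, 7, 30] and [2, 18, 24]
= [2, 6, 7, 18, 24, 30]


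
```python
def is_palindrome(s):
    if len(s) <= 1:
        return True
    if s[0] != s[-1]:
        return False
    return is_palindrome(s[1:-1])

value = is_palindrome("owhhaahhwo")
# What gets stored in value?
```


is_palindrome("owhhaahhwo")
"owhhaahhwo": s[0]='o' == s[-1]='o' -> is_palindrome("whhaahhw")
"whhaahhw": s[0]='w' == s[-1]='w' -> is_palindrome("hhaahh")
"hhaahh": s[0]='h' == s[-1]='h' -> is_palindrome("haah")
"haah": s[0]='h' == s[-1]='h' -> is_palindrome("aa")
"aa": s[0]='a' == s[-1]='a' -> is_palindrome("")
"": len <= 1 -> True
= True


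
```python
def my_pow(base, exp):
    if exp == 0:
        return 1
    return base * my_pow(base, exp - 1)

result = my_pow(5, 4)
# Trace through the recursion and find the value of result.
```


my_pow(5, 4)
= 5 * my_pow(5, 3)
= 5 * 5 * my_pow(5, 2)
= 5 * 5 * 5 * my_pow(5, 1)
= 5 * 5 * 5 * 5 * my_pow(5, 0)
= 5 * 5 * 5 * 5 * 1
= 625


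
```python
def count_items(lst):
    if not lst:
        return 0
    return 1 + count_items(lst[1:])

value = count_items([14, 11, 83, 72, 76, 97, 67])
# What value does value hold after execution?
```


count_items([14, 11, 83, 72, 76, 97, 67])
= 1 + count_items([11, 83, 72, 76, 97, 67])
= 1 + 1 + count_items([83, 72, 76, 97, 67])
= 1 + 1 + 1 + count_items([72, 76, 97, 67])
= 1 + 1 + 1 + 1 + count_items([76, 97, 67])
= 1 + 1 + 1 + 1 + 1 + count_items([97, 67])
= 1 + 1 + 1 + 1 + 1 + 1 + count_items([67])
= 1 + 1 + 1 + 1 + 1 + 1 + 1 + count_items([])
= 1 + 1 + 1 + 1 + 1 + 1 + 1 + 0
= 7


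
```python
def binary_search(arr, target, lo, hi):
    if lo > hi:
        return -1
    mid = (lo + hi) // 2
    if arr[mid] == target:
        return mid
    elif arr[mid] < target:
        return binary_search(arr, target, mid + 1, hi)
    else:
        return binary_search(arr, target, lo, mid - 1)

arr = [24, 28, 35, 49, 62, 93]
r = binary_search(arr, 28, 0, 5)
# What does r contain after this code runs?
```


binary_search(arr, 28, 0, 5)
lo=0, hi=5, mid=2, arr[mid]=35
35 > 28, search left half
lo=0, hi=1, mid=0, arr[mid]=24
24 < 28, search right half
lo=1, hi=1, mid=1, arr[mid]=28
arr[1] == 28, found at index 1
= 1


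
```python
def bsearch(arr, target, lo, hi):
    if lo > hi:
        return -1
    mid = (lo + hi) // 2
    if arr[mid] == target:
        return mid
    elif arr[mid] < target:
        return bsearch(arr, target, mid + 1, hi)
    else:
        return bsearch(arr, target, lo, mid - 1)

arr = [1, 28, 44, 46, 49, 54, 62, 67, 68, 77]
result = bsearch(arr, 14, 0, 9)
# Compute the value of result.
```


bsearch(arr, 14, 0, 9)
lo=0, hi=9, mid=4, arr[mid]=49
49 > 14, search left half
lo=0, hi=3, mid=1, arr[mid]=28
28 > 14, search left half
lo=0, hi=0, mid=0, arr[mid]=1
1 < 14, search right half
lo > hi, target not found, return -1
= -1


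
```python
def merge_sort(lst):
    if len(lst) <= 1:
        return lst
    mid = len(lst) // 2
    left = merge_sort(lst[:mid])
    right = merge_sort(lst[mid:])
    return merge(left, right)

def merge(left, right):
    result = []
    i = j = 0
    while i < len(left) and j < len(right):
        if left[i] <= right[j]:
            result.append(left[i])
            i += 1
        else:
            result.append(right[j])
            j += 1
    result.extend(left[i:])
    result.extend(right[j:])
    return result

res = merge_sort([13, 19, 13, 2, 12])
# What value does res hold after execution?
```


merge_sort([13, 19, 13, 2, 12])
Split into [13, 19] and [13, 2, 12]
Left sorted: [13, 19]
Right sorted: [2, 12, 13]
Merge [13, 19] and [2, 12, 13]
= [2, 12, 13, 13, 19]


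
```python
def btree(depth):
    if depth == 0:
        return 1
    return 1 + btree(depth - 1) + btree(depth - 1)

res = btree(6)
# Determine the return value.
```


btree(6)
= 1 + btree(5) + btree(5)
= 1 + 2 * btree(5)
btree(k) = 2^(k+1) - 1
btree(0) = 1
btree(1) = 3
btree(2) = 7
btree(3) = 15
btree(4) = 31
btree(6) = 2^7 - 1 = 127


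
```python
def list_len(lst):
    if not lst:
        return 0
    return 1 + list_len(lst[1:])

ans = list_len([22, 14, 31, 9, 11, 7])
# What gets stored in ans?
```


list_len([22, 14, 31, 9, 11, 7])
= 1 + list_len([14, 31, 9, 11, 7])
= 1 + 1 + list_len([31, 9, 11, 7])
= 1 + 1 + 1 + list_len([9, 11, 7])
= 1 + 1 + 1 + 1 + list_len([11, 7])
= 1 + 1 + 1 + 1 + 1 + list_len([7])
= 1 + 1 + 1 + 1 + 1 + 1 + list_len([])
= 1 + 1 + 1 + 1 + 1 + 1 + 0
= 6


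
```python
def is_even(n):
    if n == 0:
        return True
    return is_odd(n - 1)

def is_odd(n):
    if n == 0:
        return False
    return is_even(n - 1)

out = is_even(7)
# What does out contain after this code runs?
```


is_even(7)
= is_odd(6)
= is_even(5)
= is_odd(4)
= is_even(3)
= is_odd(2)
= is_even(1)
= is_odd(0)
n == 0: return False
= False


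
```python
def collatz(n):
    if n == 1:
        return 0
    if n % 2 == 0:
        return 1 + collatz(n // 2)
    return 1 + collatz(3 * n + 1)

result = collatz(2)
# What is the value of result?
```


collatz(2)
2 is even -> collatz(1)
Reached 1 after 1 steps
= 1


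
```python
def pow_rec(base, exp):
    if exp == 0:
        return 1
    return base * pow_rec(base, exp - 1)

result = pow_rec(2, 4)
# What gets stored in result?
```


pow_rec(2, 4)
= 2 * pow_rec(2, 3)
= 2 * 2 * pow_rec(2, 2)
= 2 * 2 * 2 * pow_rec(2, 1)
= 2 * 2 * 2 * 2 * pow_rec(2, 0)
= 2 * 2 * 2 * 2 * 1
= 16


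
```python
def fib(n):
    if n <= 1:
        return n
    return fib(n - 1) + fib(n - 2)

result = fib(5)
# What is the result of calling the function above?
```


fib(5)
= fib(4) + fib(3)
= (fib(3) + fib(2)) + fib(3)
Computing bottom-up: fib(0)=0, fib(1)=1, fib(2)=1, fib(3)=2, fib(4)=3, fib(5)=5
= 5


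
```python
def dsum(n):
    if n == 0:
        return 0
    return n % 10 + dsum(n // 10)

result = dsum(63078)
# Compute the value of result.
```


dsum(63078)
= 8 + dsum(6307)
= 8 + 7 + dsum(630)
= 8 + 7 + 0 + dsum(63)
= 8 + 7 + 0 + 3 + dsum(6)
= 8 + 7 + 0 + 3 + 6 + dsum(0)
= 8 + 7 + 0 + 3 + 6 + 0
= 24
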